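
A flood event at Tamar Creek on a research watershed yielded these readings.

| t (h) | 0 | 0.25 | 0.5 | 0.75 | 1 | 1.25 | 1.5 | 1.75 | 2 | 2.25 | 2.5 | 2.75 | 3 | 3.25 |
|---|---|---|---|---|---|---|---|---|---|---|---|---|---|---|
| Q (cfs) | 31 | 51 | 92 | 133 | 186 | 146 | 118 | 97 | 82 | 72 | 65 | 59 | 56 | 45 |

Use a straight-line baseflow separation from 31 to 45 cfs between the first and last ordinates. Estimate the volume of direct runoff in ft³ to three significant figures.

Direct-runoff ordinates (Q − Q_b): 0.00, 18.92, 58.85, 98.77, 150.69, 109.62, 80.54, 58.46, 42.38, 31.31, 23.23, 16.15, 12.08, 0.00 cfs.
ΣQ_DR = 701.0 cfs.
With Δt = 0.25 h = 900 s, V = ΣQ_DR · Δt = 701.0 × 900 = 6.31 × 10^5 ft³.

V ≈ 6.31 × 10^5 ft³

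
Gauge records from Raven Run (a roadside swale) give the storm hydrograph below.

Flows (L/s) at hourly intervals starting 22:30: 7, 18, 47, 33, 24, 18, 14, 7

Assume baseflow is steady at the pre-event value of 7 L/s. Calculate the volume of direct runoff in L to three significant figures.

V ≈ 4.03 × 10^5 L

Direct-runoff ordinates (Q − Q_b): 0.0, 11.0, 40.0, 26.0, 17.0, 11.0, 7.0, 0.0 L/s.
ΣQ_DR = 112.0 L/s.
With Δt = 1 h = 3600 s, V = ΣQ_DR · Δt = 112.0 × 3600 = 4.03 × 10^5 L.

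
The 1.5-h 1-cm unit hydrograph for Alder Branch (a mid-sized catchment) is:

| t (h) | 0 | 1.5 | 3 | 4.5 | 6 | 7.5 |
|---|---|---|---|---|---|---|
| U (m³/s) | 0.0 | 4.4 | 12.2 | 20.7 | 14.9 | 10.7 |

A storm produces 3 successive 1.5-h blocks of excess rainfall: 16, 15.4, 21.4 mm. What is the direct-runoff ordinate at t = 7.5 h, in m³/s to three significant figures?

By discrete convolution, Q_j = Σ (P_i / 10 mm) · U_{j−i}.
At t = 7.5 h (j=5): Q = (16/10)·10.7 + (15.4/10)·14.9 + (21.4/10)·20.7 = 84.4 m³/s.

Q ≈ 84.4 m³/s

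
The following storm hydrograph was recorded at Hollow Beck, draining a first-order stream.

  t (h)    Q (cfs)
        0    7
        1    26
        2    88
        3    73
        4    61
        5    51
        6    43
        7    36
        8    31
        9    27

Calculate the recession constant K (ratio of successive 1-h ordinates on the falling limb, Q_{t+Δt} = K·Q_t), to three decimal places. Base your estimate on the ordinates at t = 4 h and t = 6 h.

Using the recession-limb readings at t = 4 h and t = 6 h: Q falls from 61 to 43 cfs over 2 intervals.
K = (Q₂/Q₁)^(1/2) = (43/61)^(1/2) = 0.840.

K ≈ 0.840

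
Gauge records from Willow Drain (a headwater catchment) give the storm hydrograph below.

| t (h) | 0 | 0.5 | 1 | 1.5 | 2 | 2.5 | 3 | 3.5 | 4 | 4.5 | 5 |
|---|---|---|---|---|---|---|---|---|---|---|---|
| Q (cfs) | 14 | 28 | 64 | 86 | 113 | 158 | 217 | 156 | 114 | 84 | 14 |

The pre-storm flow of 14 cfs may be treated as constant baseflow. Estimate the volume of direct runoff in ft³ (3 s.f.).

V ≈ 1.61 × 10^6 ft³

Direct-runoff ordinates (Q − Q_b): 0.0, 14.0, 50.0, 72.0, 99.0, 144.0, 203.0, 142.0, 100.0, 70.0, 0.0 cfs.
ΣQ_DR = 894.0 cfs.
With Δt = 0.5 h = 1800 s, V = ΣQ_DR · Δt = 894.0 × 1800 = 1.61 × 10^6 ft³.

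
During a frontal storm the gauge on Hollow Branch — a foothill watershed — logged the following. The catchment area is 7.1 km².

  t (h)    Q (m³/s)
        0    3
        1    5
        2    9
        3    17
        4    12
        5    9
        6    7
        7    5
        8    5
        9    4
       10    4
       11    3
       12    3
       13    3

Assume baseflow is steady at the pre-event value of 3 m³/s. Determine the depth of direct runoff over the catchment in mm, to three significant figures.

d ≈ 23.8 mm

Direct runoff: 0.0, 2.0, 6.0, 14.0, 9.0, 6.0, 4.0, 2.0, 2.0, 1.0, 1.0, 0.0, 0.0, 0.0 m³/s; ΣQ_DR = 47.00 m³/s.
V = ΣQ_DR · Δt = 47.00 × 3600 s = 1.692 × 10^5 m³.
Over A = 7.1 km², depth = V / A = 23.8 mm.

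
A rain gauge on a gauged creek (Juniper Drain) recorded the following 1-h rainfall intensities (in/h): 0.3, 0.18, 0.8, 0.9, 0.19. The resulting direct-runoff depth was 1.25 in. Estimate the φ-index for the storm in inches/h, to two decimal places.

Only the 3 blocks with intensity above φ contribute runoff: 0.3, 0.8, 0.9 in/h.
Σ(I−φ)·Δt = d  ⇒  (0.3+0.8+0.9 − 3φ)·1 = 1.25
φ = (2.000 − 1.25/1) / 3 = 0.25 in/h.

φ ≈ 0.25 in/h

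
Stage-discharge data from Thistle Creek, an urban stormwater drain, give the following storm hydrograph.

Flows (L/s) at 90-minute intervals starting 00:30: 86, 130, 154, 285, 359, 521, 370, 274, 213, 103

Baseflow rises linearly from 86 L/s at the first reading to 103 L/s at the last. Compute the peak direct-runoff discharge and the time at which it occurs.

Q_p = 425.56 L/s at t = 08:00

Subtracting baseflow gives direct-runoff ordinates: 0.00, 42.11, 64.22, 193.33, 265.44, 425.56, 272.67, 174.78, 111.89, 0.00 L/s.
The maximum is 425.56 L/s, occurring at the reading for t = 08:00.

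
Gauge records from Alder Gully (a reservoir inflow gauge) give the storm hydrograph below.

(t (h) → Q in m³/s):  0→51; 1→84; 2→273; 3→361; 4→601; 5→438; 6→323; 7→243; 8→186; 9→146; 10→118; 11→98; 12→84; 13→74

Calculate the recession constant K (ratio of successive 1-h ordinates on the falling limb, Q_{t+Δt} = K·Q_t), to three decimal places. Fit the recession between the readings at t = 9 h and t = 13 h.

Using the recession-limb readings at t = 9 h and t = 13 h: Q falls from 146 to 74 m³/s over 4 intervals.
K = (Q₂/Q₁)^(1/4) = (74/146)^(1/4) = 0.844.

K ≈ 0.844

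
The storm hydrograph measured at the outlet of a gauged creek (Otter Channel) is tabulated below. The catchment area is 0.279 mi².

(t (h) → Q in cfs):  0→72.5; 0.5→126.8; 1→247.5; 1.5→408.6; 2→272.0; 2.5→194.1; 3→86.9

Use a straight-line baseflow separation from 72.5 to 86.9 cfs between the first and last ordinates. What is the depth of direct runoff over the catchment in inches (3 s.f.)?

Direct runoff: 0.00, 51.90, 170.20, 328.90, 189.90, 109.60, 0.00 cfs; ΣQ_DR = 850.5 cfs.
V = ΣQ_DR · Δt = 850.5 × 1800 s = 1.531 × 10^6 ft³.
Over A = 0.279 mi², depth = V / A = 2.36 in.

d ≈ 2.36 in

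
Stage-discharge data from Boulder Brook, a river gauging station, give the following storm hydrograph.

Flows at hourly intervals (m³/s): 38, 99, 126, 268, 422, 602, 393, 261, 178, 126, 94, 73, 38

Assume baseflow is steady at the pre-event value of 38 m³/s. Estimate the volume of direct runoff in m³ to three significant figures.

V ≈ 8.01 × 10^6 m³

Direct-runoff ordinates (Q − Q_b): 0.0, 61.0, 88.0, 230.0, 384.0, 564.0, 355.0, 223.0, 140.0, 88.0, 56.0, 35.0, 0.0 m³/s.
ΣQ_DR = 2224 m³/s.
With Δt = 1 h = 3600 s, V = ΣQ_DR · Δt = 2224 × 3600 = 8.01 × 10^6 m³.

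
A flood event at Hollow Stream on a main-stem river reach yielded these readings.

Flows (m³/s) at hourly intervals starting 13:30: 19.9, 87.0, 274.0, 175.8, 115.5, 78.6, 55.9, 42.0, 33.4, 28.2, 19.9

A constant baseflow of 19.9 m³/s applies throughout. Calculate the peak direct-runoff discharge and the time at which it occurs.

Subtracting baseflow gives direct-runoff ordinates: 0.0, 67.1, 254.1, 155.9, 95.6, 58.7, 36.0, 22.1, 13.5, 8.3, 0.0 m³/s.
The maximum is 254.1 m³/s, occurring at the reading for t = 15:30.

Q_p = 254.1 m³/s at t = 15:30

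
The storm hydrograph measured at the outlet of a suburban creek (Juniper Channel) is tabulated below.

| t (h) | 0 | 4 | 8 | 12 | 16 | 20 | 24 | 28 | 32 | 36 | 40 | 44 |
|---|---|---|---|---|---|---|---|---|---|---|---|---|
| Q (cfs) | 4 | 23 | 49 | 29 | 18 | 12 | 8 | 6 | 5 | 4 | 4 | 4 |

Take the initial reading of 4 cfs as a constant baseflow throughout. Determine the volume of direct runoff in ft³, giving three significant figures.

Direct-runoff ordinates (Q − Q_b): 0.0, 19.0, 45.0, 25.0, 14.0, 8.0, 4.0, 2.0, 1.0, 0.0, 0.0, 0.0 cfs.
ΣQ_DR = 118.0 cfs.
With Δt = 4 h = 14400 s, V = ΣQ_DR · Δt = 118.0 × 14400 = 1.70 × 10^6 ft³.

V ≈ 1.70 × 10^6 ft³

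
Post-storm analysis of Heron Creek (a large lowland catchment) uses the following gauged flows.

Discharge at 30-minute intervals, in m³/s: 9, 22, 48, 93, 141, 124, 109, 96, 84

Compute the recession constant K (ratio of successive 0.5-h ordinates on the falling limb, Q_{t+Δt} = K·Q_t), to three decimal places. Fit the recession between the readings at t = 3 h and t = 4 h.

Using the recession-limb readings at t = 3 h and t = 4 h: Q falls from 109 to 84 m³/s over 2 intervals.
K = (Q₂/Q₁)^(1/2) = (84/109)^(1/2) = 0.878.

K ≈ 0.878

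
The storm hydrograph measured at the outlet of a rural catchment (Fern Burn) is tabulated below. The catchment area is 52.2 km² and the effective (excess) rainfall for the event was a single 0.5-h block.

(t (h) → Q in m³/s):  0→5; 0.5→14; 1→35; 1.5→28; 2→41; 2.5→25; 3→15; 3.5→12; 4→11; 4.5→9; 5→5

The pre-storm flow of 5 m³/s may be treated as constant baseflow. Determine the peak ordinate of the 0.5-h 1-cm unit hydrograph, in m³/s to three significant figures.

Direct runoff: 0.0, 9.0, 30.0, 23.0, 36.0, 20.0, 10.0, 7.0, 6.0, 4.0, 0.0 m³/s; ΣQ_DR = 145.0 m³/s, peak = 36.0 m³/s.
Runoff depth d = ΣQ_DR·Δt / A = 145.0 × 1800 / (52.2 km²) = 5.000 mm.
The 1-cm UH is the DRH scaled by (10 mm)/d, so U_p = 36.0 × 10/5.000 = 72.0 m³/s.

U_p ≈ 72.0 m³/s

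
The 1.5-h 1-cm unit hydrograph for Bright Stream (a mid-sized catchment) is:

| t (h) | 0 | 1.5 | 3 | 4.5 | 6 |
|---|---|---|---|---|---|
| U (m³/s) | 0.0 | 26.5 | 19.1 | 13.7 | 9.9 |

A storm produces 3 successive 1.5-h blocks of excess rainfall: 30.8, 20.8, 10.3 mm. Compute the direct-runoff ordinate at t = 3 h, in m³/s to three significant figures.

Q ≈ 114 m³/s

By discrete convolution, Q_j = Σ (P_i / 10 mm) · U_{j−i}.
At t = 3 h (j=2): Q = (30.8/10)·19.1 + (20.8/10)·26.5 + (10.3/10)·0.0 = 114 m³/s.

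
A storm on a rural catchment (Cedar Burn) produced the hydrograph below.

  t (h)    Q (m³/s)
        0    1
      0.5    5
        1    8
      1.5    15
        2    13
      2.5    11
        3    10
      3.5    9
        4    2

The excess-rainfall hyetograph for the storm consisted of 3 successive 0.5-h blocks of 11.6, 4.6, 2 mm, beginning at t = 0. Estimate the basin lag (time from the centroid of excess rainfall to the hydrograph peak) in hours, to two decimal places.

Centroid of excess rainfall: t_c = Σ P_i·t̄_i / ΣP_i = 0.4863 h (block centres at 0.25, 0.75, 1.25 h).
Hydrograph peak occurs at t = 1.5 h, so basin lag t_L = 1.5 − 0.4863 = 1.01 h.

t_L ≈ 1.01 h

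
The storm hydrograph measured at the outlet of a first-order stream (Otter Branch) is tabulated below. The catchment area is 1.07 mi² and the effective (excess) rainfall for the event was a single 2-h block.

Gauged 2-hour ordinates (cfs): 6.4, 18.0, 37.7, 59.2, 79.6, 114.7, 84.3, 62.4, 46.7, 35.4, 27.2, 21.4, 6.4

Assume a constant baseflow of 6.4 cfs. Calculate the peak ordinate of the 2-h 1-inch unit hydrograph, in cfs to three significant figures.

Direct runoff: 0.0, 11.6, 31.3, 52.8, 73.2, 108.3, 77.9, 56.0, 40.3, 29.0, 20.8, 15.0, 0.0 cfs; ΣQ_DR = 516.2 cfs, peak = 108.3 cfs.
Runoff depth d = ΣQ_DR·Δt / A = 516.2 × 7200 / (1.07 mi²) = 1.495 in.
The 1-inch UH is the DRH scaled by (1 in)/d, so U_p = 108.3 × 1/1.495 = 72.4 cfs.

U_p ≈ 72.4 cfs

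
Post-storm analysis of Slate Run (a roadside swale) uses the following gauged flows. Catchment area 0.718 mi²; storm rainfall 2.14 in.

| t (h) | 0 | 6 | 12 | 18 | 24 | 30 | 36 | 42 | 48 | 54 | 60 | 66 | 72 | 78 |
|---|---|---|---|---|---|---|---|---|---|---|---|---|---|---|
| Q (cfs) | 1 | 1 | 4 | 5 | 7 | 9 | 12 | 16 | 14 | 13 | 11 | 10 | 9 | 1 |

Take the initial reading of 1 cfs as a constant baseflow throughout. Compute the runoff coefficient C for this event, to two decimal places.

ΣQ_DR = 99.00 cfs; V = ΣQ_DR·Δt = 2.138 × 10^6 ft³.
Runoff depth d = V / A = 1.282 in.
C = d / P = 1.282 / 2.14 = 0.60.

C ≈ 0.60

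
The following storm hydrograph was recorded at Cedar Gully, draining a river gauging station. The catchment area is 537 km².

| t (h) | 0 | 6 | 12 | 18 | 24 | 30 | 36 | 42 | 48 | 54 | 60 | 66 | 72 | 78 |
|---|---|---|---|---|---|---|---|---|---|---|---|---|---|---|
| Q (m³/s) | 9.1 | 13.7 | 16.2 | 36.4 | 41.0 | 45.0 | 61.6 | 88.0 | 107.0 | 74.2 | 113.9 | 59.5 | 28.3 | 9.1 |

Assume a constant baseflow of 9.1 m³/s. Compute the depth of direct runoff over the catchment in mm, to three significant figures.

d ≈ 23.2 mm

Direct runoff: 0.0, 4.6, 7.1, 27.3, 31.9, 35.9, 52.5, 78.9, 97.9, 65.1, 104.8, 50.4, 19.2, 0.0 m³/s; ΣQ_DR = 575.6 m³/s.
V = ΣQ_DR · Δt = 575.6 × 21600 s = 1.243 × 10^7 m³.
Over A = 537 km², depth = V / A = 23.2 mm.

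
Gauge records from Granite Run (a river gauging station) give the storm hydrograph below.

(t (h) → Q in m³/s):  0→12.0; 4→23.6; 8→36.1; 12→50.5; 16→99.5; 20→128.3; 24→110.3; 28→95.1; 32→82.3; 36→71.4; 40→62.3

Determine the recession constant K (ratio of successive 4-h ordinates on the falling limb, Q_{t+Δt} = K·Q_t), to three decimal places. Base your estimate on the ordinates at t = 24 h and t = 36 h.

Using the recession-limb readings at t = 24 h and t = 36 h: Q falls from 110.3 to 71.4 m³/s over 3 intervals.
K = (Q₂/Q₁)^(1/3) = (71.4/110.3)^(1/3) = 0.865.

K ≈ 0.865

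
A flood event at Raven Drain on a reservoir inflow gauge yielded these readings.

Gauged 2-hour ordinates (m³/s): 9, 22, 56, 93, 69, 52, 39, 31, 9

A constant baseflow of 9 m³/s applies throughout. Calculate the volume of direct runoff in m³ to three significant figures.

V ≈ 2.15 × 10^6 m³

Direct-runoff ordinates (Q − Q_b): 0.0, 13.0, 47.0, 84.0, 60.0, 43.0, 30.0, 22.0, 0.0 m³/s.
ΣQ_DR = 299.0 m³/s.
With Δt = 2 h = 7200 s, V = ΣQ_DR · Δt = 299.0 × 7200 = 2.15 × 10^6 m³.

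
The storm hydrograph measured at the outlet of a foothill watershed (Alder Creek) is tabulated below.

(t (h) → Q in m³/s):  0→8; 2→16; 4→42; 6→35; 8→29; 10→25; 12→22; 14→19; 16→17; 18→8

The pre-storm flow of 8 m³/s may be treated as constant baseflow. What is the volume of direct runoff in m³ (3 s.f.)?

Direct-runoff ordinates (Q − Q_b): 0.0, 8.0, 34.0, 27.0, 21.0, 17.0, 14.0, 11.0, 9.0, 0.0 m³/s.
ΣQ_DR = 141.0 m³/s.
With Δt = 2 h = 7200 s, V = ΣQ_DR · Δt = 141.0 × 7200 = 1.02 × 10^6 m³.

V ≈ 1.02 × 10^6 m³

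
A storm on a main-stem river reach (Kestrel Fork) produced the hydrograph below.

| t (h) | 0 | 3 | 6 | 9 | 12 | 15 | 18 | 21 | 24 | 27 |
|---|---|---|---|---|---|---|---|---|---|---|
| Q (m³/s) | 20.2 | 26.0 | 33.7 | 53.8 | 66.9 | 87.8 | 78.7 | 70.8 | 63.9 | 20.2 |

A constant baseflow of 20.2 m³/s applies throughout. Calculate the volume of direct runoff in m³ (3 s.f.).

Direct-runoff ordinates (Q − Q_b): 0.0, 5.8, 13.5, 33.6, 46.7, 67.6, 58.5, 50.6, 43.7, 0.0 m³/s.
ΣQ_DR = 320.0 m³/s.
With Δt = 3 h = 10800 s, V = ΣQ_DR · Δt = 320.0 × 10800 = 3.46 × 10^6 m³.

V ≈ 3.46 × 10^6 m³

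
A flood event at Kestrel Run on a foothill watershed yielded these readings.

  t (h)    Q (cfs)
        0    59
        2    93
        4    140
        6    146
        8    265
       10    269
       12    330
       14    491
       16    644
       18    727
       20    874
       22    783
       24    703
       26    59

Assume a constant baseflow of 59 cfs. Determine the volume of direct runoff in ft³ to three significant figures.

V ≈ 3.43 × 10^7 ft³

Direct-runoff ordinates (Q − Q_b): 0.0, 34.0, 81.0, 87.0, 206.0, 210.0, 271.0, 432.0, 585.0, 668.0, 815.0, 724.0, 644.0, 0.0 cfs.
ΣQ_DR = 4757 cfs.
With Δt = 2 h = 7200 s, V = ΣQ_DR · Δt = 4757 × 7200 = 3.43 × 10^7 ft³.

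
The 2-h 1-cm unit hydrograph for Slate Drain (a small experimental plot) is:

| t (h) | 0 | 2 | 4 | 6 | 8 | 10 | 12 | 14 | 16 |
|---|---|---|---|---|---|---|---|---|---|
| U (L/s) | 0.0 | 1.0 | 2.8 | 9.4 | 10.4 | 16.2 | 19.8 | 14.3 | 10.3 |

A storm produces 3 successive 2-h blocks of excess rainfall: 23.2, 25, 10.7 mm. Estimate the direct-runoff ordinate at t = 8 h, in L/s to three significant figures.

By discrete convolution, Q_j = Σ (P_i / 10 mm) · U_{j−i}.
At t = 8 h (j=4): Q = (23.2/10)·10.4 + (25/10)·9.4 + (10.7/10)·2.8 = 50.6 L/s.

Q ≈ 50.6 L/s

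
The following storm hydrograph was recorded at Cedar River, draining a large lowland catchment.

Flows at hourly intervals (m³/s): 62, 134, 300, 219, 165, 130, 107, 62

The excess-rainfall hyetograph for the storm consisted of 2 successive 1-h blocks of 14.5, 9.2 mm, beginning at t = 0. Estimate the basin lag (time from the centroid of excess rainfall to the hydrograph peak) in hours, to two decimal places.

t_L ≈ 1.11 h

Centroid of excess rainfall: t_c = Σ P_i·t̄_i / ΣP_i = 0.8882 h (block centres at 0.5, 1.5 h).
Hydrograph peak occurs at t = 2 h, so basin lag t_L = 2 − 0.8882 = 1.11 h.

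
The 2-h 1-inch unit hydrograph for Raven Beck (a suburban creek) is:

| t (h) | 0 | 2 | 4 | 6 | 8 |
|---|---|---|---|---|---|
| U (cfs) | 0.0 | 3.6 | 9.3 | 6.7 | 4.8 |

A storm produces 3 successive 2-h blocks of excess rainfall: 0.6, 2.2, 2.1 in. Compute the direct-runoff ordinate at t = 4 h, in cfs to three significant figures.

By discrete convolution, Q_j = Σ (P_i / 1 in) · U_{j−i}.
At t = 4 h (j=2): Q = (0.6/1)·9.3 + (2.2/1)·3.6 + (2.1/1)·0.0 = 13.5 cfs.

Q ≈ 13.5 cfs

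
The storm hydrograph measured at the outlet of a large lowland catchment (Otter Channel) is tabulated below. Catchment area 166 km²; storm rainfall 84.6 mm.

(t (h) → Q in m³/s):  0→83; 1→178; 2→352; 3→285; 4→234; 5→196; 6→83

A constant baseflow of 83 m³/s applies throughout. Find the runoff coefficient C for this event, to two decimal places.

ΣQ_DR = 830.0 m³/s; V = ΣQ_DR·Δt = 2.988 × 10^6 m³.
Runoff depth d = V / A = 18.00 mm.
C = d / P = 18.00 / 84.6 = 0.21.

C ≈ 0.21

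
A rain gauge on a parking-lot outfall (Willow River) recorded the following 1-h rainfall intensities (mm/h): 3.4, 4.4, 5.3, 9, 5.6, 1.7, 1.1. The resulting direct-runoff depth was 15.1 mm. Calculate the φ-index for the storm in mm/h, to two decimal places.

Only the 5 blocks with intensity above φ contribute runoff: 3.4, 4.4, 5.3, 9, 5.6 mm/h.
Σ(I−φ)·Δt = d  ⇒  (3.4+4.4+5.3+9+5.6 − 5φ)·1 = 15.1
φ = (27.70 − 15.1/1) / 5 = 2.52 mm/h.

φ ≈ 2.52 mm/h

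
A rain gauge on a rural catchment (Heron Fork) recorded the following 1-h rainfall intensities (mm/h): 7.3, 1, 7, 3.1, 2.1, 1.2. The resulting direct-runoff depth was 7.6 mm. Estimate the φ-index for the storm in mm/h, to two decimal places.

Only the 2 blocks with intensity above φ contribute runoff: 7.3, 7 mm/h.
Σ(I−φ)·Δt = d  ⇒  (7.3+7 − 2φ)·1 = 7.6
φ = (14.30 − 7.6/1) / 2 = 3.35 mm/h.

φ ≈ 3.35 mm/h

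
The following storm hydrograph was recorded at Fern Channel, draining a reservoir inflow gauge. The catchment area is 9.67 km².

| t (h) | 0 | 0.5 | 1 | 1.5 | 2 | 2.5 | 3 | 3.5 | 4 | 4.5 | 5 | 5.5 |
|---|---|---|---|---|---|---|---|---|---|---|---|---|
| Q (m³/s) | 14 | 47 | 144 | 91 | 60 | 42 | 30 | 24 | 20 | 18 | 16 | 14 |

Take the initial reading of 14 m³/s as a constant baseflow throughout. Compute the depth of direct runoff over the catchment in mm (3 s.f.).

d ≈ 65.5 mm

Direct runoff: 0.0, 33.0, 130.0, 77.0, 46.0, 28.0, 16.0, 10.0, 6.0, 4.0, 2.0, 0.0 m³/s; ΣQ_DR = 352.0 m³/s.
V = ΣQ_DR · Δt = 352.0 × 1800 s = 6.336 × 10^5 m³.
Over A = 9.67 km², depth = V / A = 65.5 mm.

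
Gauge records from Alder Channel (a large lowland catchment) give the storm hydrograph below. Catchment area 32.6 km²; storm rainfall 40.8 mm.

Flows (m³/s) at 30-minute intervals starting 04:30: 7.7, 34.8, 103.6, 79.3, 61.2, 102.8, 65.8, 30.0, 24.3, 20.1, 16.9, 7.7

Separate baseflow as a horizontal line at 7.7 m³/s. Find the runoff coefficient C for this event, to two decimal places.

C ≈ 0.62

ΣQ_DR = 461.8 m³/s; V = ΣQ_DR·Δt = 8.312 × 10^5 m³.
Runoff depth d = V / A = 25.50 mm.
C = d / P = 25.50 / 40.8 = 0.62.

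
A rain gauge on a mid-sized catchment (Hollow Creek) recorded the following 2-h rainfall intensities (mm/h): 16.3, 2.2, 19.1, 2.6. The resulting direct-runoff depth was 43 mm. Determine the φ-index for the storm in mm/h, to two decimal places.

φ ≈ 6.95 mm/h

Only the 2 blocks with intensity above φ contribute runoff: 16.3, 19.1 mm/h.
Σ(I−φ)·Δt = d  ⇒  (16.3+19.1 − 2φ)·2 = 43
φ = (35.40 − 43/2) / 2 = 6.95 mm/h.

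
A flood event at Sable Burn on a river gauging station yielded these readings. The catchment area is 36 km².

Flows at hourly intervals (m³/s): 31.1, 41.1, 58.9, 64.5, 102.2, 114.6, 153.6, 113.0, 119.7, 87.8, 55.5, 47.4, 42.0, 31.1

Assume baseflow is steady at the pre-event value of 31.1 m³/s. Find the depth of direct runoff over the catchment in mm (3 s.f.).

Direct runoff: 0.0, 10.0, 27.8, 33.4, 71.1, 83.5, 122.5, 81.9, 88.6, 56.7, 24.4, 16.3, 10.9, 0.0 m³/s; ΣQ_DR = 627.1 m³/s.
V = ΣQ_DR · Δt = 627.1 × 3600 s = 2.258 × 10^6 m³.
Over A = 36 km², depth = V / A = 62.7 mm.

d ≈ 62.7 mm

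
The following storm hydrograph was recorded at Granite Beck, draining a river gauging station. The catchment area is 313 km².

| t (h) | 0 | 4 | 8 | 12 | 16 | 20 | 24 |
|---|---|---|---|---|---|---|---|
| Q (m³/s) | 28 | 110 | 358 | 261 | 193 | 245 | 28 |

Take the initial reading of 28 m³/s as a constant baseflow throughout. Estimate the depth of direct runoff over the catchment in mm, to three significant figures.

d ≈ 47.2 mm

Direct runoff: 0.0, 82.0, 330.0, 233.0, 165.0, 217.0, 0.0 m³/s; ΣQ_DR = 1027 m³/s.
V = ΣQ_DR · Δt = 1027 × 14400 s = 1.479 × 10^7 m³.
Over A = 313 km², depth = V / A = 47.2 mm.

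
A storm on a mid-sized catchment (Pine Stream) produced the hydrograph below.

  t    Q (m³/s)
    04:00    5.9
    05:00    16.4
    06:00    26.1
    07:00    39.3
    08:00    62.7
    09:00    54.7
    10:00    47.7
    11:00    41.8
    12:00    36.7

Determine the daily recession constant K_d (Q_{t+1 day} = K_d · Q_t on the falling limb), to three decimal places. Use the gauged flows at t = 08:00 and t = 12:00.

Between t = 08:00 and t = 12:00 the flow falls from 62.7 to 36.7 m³/s over 4×1 h = 4 h.
Per-interval ratio K = (36.7/62.7)^(1/4) = 0.8747; K_d = K^(24/1) = 0.040.

K_d ≈ 0.040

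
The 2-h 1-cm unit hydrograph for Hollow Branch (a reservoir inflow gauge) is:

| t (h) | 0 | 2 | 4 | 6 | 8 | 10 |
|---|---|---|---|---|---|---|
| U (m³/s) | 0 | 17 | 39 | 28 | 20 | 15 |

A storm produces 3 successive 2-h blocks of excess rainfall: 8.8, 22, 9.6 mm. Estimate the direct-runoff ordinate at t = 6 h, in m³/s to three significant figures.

Q ≈ 127 m³/s

By discrete convolution, Q_j = Σ (P_i / 10 mm) · U_{j−i}.
At t = 6 h (j=3): Q = (8.8/10)·28 + (22/10)·39 + (9.6/10)·17 = 127 m³/s.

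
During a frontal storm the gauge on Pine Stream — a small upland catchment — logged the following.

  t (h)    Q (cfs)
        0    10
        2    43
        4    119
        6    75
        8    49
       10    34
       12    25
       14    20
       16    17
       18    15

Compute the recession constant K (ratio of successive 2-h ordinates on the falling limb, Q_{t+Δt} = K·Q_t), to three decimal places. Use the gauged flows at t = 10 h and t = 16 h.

Using the recession-limb readings at t = 10 h and t = 16 h: Q falls from 34 to 17 cfs over 3 intervals.
K = (Q₂/Q₁)^(1/3) = (17/34)^(1/3) = 0.794.

K ≈ 0.794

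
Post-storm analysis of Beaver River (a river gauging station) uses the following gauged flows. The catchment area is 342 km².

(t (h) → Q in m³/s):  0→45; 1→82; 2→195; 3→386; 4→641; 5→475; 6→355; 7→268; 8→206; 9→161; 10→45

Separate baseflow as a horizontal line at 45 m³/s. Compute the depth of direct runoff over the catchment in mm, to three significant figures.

d ≈ 24.9 mm

Direct runoff: 0.0, 37.0, 150.0, 341.0, 596.0, 430.0, 310.0, 223.0, 161.0, 116.0, 0.0 m³/s; ΣQ_DR = 2364 m³/s.
V = ΣQ_DR · Δt = 2364 × 3600 s = 8.510 × 10^6 m³.
Over A = 342 km², depth = V / A = 24.9 mm.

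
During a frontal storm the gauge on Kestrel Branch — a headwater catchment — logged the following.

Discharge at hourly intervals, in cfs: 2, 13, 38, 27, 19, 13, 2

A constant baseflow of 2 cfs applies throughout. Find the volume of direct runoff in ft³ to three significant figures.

V ≈ 3.60 × 10^5 ft³

Direct-runoff ordinates (Q − Q_b): 0.0, 11.0, 36.0, 25.0, 17.0, 11.0, 0.0 cfs.
ΣQ_DR = 100.0 cfs.
With Δt = 1 h = 3600 s, V = ΣQ_DR · Δt = 100.0 × 3600 = 3.60 × 10^5 ft³.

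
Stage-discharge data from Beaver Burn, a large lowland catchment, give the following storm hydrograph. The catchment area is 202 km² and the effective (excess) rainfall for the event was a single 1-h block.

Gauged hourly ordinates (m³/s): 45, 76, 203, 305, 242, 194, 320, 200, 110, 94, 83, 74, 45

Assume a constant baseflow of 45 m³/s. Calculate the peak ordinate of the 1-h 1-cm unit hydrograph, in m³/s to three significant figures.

U_p ≈ 110 m³/s

Direct runoff: 0.0, 31.0, 158.0, 260.0, 197.0, 149.0, 275.0, 155.0, 65.0, 49.0, 38.0, 29.0, 0.0 m³/s; ΣQ_DR = 1406 m³/s, peak = 275.0 m³/s.
Runoff depth d = ΣQ_DR·Δt / A = 1406 × 3600 / (202 km²) = 25.06 mm.
The 1-cm UH is the DRH scaled by (10 mm)/d, so U_p = 275.0 × 10/25.06 = 110 m³/s.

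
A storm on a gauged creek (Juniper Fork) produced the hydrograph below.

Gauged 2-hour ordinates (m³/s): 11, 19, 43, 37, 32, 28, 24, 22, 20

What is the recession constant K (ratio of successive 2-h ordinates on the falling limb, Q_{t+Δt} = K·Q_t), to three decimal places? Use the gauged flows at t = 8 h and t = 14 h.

Using the recession-limb readings at t = 8 h and t = 14 h: Q falls from 32 to 22 m³/s over 3 intervals.
K = (Q₂/Q₁)^(1/3) = (22/32)^(1/3) = 0.883.

K ≈ 0.883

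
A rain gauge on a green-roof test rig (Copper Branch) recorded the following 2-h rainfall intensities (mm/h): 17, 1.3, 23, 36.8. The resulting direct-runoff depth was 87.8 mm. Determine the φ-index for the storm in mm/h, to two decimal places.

Only the 3 blocks with intensity above φ contribute runoff: 17, 23, 36.8 mm/h.
Σ(I−φ)·Δt = d  ⇒  (17+23+36.8 − 3φ)·2 = 87.8
φ = (76.80 − 87.8/2) / 3 = 10.97 mm/h.

φ ≈ 10.97 mm/h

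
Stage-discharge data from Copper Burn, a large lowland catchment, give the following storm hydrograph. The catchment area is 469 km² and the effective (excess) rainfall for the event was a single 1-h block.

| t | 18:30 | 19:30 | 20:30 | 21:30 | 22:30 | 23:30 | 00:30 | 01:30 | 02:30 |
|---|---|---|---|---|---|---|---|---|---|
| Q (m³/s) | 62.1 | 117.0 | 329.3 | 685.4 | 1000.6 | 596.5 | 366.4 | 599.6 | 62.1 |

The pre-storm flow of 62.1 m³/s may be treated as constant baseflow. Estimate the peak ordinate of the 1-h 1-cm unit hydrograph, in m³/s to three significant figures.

Direct runoff: 0.0, 54.9, 267.2, 623.3, 938.5, 534.4, 304.3, 537.5, 0.0 m³/s; ΣQ_DR = 3260 m³/s, peak = 938.5 m³/s.
Runoff depth d = ΣQ_DR·Δt / A = 3260 × 3600 / (469 km²) = 25.02 mm.
The 1-cm UH is the DRH scaled by (10 mm)/d, so U_p = 938.5 × 10/25.02 = 375 m³/s.

U_p ≈ 375 m³/s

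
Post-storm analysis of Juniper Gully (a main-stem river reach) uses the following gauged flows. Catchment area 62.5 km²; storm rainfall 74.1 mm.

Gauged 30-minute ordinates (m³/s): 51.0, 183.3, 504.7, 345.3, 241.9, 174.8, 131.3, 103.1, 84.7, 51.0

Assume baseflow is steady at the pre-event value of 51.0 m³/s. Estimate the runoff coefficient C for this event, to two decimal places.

C ≈ 0.53

ΣQ_DR = 1361 m³/s; V = ΣQ_DR·Δt = 2.450 × 10^6 m³.
Runoff depth d = V / A = 39.20 mm.
C = d / P = 39.20 / 74.1 = 0.53.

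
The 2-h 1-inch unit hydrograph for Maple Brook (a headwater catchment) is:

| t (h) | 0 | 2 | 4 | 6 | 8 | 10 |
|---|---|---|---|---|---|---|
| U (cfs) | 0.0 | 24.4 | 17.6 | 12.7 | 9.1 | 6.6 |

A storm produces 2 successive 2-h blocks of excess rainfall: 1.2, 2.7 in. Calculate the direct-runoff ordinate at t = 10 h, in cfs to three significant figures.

By discrete convolution, Q_j = Σ (P_i / 1 in) · U_{j−i}.
At t = 10 h (j=5): Q = (1.2/1)·6.6 + (2.7/1)·9.1 = 32.5 cfs.

Q ≈ 32.5 cfs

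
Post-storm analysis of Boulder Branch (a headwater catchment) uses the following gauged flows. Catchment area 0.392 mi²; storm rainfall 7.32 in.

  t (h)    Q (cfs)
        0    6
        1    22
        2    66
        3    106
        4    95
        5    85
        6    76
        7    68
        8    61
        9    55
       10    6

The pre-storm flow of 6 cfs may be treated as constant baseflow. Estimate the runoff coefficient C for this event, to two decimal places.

ΣQ_DR = 580.0 cfs; V = ΣQ_DR·Δt = 2.088 × 10^6 ft³.
Runoff depth d = V / A = 2.293 in.
C = d / P = 2.293 / 7.32 = 0.31.

C ≈ 0.31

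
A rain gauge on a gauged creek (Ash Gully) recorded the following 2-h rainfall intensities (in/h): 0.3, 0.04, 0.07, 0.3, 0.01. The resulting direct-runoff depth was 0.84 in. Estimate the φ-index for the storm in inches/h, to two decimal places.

Only the 2 blocks with intensity above φ contribute runoff: 0.3, 0.3 in/h.
Σ(I−φ)·Δt = d  ⇒  (0.3+0.3 − 2φ)·2 = 0.84
φ = (0.6000 − 0.84/2) / 2 = 0.09 in/h.

φ ≈ 0.09 in/h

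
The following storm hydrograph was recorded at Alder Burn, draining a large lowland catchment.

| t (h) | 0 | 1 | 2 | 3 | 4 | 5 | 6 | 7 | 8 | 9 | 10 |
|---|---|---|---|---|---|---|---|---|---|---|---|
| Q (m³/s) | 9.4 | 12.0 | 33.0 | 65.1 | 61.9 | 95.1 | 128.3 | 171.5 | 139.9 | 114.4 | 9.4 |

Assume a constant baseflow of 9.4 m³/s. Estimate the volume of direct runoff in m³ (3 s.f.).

Direct-runoff ordinates (Q − Q_b): 0.0, 2.6, 23.6, 55.7, 52.5, 85.7, 118.9, 162.1, 130.5, 105.0, 0.0 m³/s.
ΣQ_DR = 736.6 m³/s.
With Δt = 1 h = 3600 s, V = ΣQ_DR · Δt = 736.6 × 3600 = 2.65 × 10^6 m³.

V ≈ 2.65 × 10^6 m³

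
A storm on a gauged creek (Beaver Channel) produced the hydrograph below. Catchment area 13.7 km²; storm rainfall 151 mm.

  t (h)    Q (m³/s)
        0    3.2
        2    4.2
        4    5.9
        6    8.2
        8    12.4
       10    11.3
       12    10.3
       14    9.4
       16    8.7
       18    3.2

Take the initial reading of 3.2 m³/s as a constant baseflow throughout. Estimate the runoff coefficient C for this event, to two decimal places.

ΣQ_DR = 44.80 m³/s; V = ΣQ_DR·Δt = 3.226 × 10^5 m³.
Runoff depth d = V / A = 23.54 mm.
C = d / P = 23.54 / 151 = 0.16.

C ≈ 0.16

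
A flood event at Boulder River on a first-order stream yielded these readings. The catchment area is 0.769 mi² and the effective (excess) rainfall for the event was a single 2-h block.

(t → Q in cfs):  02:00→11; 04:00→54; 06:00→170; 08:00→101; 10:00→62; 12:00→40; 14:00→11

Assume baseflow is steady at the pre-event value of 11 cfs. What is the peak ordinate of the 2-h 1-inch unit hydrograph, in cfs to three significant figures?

U_p ≈ 106 cfs

Direct runoff: 0.0, 43.0, 159.0, 90.0, 51.0, 29.0, 0.0 cfs; ΣQ_DR = 372.0 cfs, peak = 159.0 cfs.
Runoff depth d = ΣQ_DR·Δt / A = 372.0 × 7200 / (0.769 mi²) = 1.499 in.
The 1-inch UH is the DRH scaled by (1 in)/d, so U_p = 159.0 × 1/1.499 = 106 cfs.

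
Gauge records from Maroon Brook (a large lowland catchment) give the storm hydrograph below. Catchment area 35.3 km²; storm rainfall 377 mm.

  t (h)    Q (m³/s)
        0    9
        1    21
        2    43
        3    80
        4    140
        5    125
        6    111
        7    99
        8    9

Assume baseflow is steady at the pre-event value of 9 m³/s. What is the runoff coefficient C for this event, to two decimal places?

ΣQ_DR = 556.0 m³/s; V = ΣQ_DR·Δt = 2.002 × 10^6 m³.
Runoff depth d = V / A = 56.70 mm.
C = d / P = 56.70 / 377 = 0.15.

C ≈ 0.15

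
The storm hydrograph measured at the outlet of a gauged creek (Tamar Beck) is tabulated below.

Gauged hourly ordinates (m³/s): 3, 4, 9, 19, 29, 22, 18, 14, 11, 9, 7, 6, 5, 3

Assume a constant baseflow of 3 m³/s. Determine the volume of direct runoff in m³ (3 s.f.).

Direct-runoff ordinates (Q − Q_b): 0.0, 1.0, 6.0, 16.0, 26.0, 19.0, 15.0, 11.0, 8.0, 6.0, 4.0, 3.0, 2.0, 0.0 m³/s.
ΣQ_DR = 117.0 m³/s.
With Δt = 1 h = 3600 s, V = ΣQ_DR · Δt = 117.0 × 3600 = 4.21 × 10^5 m³.

V ≈ 4.21 × 10^5 m³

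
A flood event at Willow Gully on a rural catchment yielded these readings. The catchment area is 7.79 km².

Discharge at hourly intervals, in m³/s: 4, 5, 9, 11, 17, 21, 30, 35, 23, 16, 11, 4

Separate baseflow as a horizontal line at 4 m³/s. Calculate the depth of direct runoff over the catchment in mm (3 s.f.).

d ≈ 63.8 mm

Direct runoff: 0.0, 1.0, 5.0, 7.0, 13.0, 17.0, 26.0, 31.0, 19.0, 12.0, 7.0, 0.0 m³/s; ΣQ_DR = 138.0 m³/s.
V = ΣQ_DR · Δt = 138.0 × 3600 s = 4.968 × 10^5 m³.
Over A = 7.79 km², depth = V / A = 63.8 mm.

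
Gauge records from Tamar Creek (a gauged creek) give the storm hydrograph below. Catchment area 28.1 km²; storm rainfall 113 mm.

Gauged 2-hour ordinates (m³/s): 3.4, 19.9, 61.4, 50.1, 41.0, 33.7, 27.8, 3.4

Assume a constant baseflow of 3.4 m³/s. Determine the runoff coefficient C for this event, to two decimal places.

C ≈ 0.48

ΣQ_DR = 213.5 m³/s; V = ΣQ_DR·Δt = 1.537 × 10^6 m³.
Runoff depth d = V / A = 54.70 mm.
C = d / P = 54.70 / 113 = 0.48.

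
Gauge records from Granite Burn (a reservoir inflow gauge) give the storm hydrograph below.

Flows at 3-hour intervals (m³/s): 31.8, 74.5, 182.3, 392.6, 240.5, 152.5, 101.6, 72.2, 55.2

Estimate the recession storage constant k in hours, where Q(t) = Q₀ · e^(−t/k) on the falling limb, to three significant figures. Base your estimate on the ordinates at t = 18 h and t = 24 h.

On the falling limb, Q drops from 101.6 to 55.2 m³/s between t = 18 h and t = 24 h (Δt = 6 h).
k = −Δt / ln(Q₂/Q₁) = −6 / ln(55.2/101.6) = 9.83 h.

k ≈ 9.83 h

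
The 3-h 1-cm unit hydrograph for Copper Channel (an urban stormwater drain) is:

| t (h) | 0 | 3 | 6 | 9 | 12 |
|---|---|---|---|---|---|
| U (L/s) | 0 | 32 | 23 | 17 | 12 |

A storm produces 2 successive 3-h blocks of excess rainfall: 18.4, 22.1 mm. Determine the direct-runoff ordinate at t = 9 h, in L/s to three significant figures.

By discrete convolution, Q_j = Σ (P_i / 10 mm) · U_{j−i}.
At t = 9 h (j=3): Q = (18.4/10)·17 + (22.1/10)·23 = 82.1 L/s.

Q ≈ 82.1 L/s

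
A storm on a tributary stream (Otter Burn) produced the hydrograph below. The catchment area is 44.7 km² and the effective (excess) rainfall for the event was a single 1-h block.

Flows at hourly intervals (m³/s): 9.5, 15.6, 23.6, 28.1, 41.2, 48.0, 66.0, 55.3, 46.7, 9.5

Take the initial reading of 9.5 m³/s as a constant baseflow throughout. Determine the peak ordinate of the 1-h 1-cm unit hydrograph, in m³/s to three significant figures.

U_p ≈ 28.2 m³/s

Direct runoff: 0.0, 6.1, 14.1, 18.6, 31.7, 38.5, 56.5, 45.8, 37.2, 0.0 m³/s; ΣQ_DR = 248.5 m³/s, peak = 56.5 m³/s.
Runoff depth d = ΣQ_DR·Δt / A = 248.5 × 3600 / (44.7 km²) = 20.01 mm.
The 1-cm UH is the DRH scaled by (10 mm)/d, so U_p = 56.5 × 10/20.01 = 28.2 m³/s.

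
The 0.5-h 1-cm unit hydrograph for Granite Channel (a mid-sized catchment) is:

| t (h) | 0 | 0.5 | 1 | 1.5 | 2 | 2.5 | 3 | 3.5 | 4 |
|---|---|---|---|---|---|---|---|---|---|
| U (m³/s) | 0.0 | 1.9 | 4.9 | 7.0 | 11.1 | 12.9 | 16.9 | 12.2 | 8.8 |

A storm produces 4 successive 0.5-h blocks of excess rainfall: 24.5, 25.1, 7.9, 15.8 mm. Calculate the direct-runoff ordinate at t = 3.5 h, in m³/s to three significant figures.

Q ≈ 100 m³/s

By discrete convolution, Q_j = Σ (P_i / 10 mm) · U_{j−i}.
At t = 3.5 h (j=7): Q = (24.5/10)·12.2 + (25.1/10)·16.9 + (7.9/10)·12.9 + (15.8/10)·11.1 = 100 m³/s.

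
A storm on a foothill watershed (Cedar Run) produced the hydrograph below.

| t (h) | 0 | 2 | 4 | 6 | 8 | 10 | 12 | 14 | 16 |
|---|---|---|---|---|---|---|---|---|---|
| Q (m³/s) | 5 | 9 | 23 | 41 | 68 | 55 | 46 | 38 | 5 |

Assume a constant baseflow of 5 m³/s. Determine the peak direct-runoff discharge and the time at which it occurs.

Q_p = 63.0 m³/s at t = 8 h

Subtracting baseflow gives direct-runoff ordinates: 0.0, 4.0, 18.0, 36.0, 63.0, 50.0, 41.0, 33.0, 0.0 m³/s.
The maximum is 63.0 m³/s, occurring at the reading for t = 8 h.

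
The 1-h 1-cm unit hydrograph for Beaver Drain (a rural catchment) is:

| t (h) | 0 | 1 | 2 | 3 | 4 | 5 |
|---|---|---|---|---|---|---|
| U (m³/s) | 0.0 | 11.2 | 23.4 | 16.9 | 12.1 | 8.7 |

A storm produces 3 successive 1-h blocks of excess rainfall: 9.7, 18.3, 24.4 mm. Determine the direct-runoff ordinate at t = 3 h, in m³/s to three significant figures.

By discrete convolution, Q_j = Σ (P_i / 10 mm) · U_{j−i}.
At t = 3 h (j=3): Q = (9.7/10)·16.9 + (18.3/10)·23.4 + (24.4/10)·11.2 = 86.5 m³/s.

Q ≈ 86.5 m³/s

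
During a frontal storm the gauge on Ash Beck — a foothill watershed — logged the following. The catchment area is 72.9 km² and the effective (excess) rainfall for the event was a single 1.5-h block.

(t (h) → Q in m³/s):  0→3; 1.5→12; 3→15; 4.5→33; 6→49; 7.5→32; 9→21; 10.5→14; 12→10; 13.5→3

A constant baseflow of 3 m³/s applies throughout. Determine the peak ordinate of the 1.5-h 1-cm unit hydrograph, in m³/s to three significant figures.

U_p ≈ 38.3 m³/s

Direct runoff: 0.0, 9.0, 12.0, 30.0, 46.0, 29.0, 18.0, 11.0, 7.0, 0.0 m³/s; ΣQ_DR = 162.0 m³/s, peak = 46.0 m³/s.
Runoff depth d = ΣQ_DR·Δt / A = 162.0 × 5400 / (72.9 km²) = 12.00 mm.
The 1-cm UH is the DRH scaled by (10 mm)/d, so U_p = 46.0 × 10/12.00 = 38.3 m³/s.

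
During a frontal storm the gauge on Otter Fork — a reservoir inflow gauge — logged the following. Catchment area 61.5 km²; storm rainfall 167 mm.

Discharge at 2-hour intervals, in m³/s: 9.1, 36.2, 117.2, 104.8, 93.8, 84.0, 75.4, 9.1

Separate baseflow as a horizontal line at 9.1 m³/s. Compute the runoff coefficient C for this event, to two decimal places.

C ≈ 0.32

ΣQ_DR = 456.8 m³/s; V = ΣQ_DR·Δt = 3.289 × 10^6 m³.
Runoff depth d = V / A = 53.48 mm.
C = d / P = 53.48 / 167 = 0.32.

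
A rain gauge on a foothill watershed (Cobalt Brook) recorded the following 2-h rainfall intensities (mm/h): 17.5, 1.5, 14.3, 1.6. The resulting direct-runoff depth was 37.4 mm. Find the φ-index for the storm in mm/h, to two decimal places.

Only the 2 blocks with intensity above φ contribute runoff: 17.5, 14.3 mm/h.
Σ(I−φ)·Δt = d  ⇒  (17.5+14.3 − 2φ)·2 = 37.4
φ = (31.80 − 37.4/2) / 2 = 6.55 mm/h.

φ ≈ 6.55 mm/h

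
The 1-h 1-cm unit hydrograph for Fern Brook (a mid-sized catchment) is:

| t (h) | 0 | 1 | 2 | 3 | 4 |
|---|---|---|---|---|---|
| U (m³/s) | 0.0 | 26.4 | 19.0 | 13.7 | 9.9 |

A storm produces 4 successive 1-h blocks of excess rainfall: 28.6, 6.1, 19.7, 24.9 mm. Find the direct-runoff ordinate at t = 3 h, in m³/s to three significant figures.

Q ≈ 103 m³/s

By discrete convolution, Q_j = Σ (P_i / 10 mm) · U_{j−i}.
At t = 3 h (j=3): Q = (28.6/10)·13.7 + (6.1/10)·19.0 + (19.7/10)·26.4 + (24.9/10)·0.0 = 103 m³/s.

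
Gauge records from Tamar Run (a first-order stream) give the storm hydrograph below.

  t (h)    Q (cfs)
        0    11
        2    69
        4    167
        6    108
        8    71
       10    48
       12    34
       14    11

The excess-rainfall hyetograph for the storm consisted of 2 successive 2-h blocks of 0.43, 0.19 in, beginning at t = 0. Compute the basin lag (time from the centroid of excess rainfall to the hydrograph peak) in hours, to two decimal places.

Centroid of excess rainfall: t_c = Σ P_i·t̄_i / ΣP_i = 1.6129 h (block centres at 1, 3 h).
Hydrograph peak occurs at t = 4 h, so basin lag t_L = 4 − 1.6129 = 2.39 h.

t_L ≈ 2.39 h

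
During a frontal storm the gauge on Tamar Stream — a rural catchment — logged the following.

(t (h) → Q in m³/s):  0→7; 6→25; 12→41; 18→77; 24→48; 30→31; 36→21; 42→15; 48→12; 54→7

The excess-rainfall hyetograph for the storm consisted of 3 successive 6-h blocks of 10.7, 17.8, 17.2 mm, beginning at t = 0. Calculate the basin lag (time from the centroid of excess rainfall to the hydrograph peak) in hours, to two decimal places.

t_L ≈ 8.15 h

Centroid of excess rainfall: t_c = Σ P_i·t̄_i / ΣP_i = 9.8534 h (block centres at 3, 9, 15 h).
Hydrograph peak occurs at t = 18 h, so basin lag t_L = 18 − 9.8534 = 8.15 h.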